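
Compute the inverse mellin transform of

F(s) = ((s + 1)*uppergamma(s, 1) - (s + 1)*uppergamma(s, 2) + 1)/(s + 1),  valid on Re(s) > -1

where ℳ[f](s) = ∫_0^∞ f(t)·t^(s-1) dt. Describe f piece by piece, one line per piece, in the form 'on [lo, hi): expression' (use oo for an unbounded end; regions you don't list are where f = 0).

decompose at 1; ℳ[f](s) sums the 2 pieces' integrals
for t in [0, 1): the term is ∫ t·t^(s-1)
the [1, 2) slice contributes ∫ exp(-t)·t^(s-1) dt

on [0, 1): t
on [1, 2): exp(-t)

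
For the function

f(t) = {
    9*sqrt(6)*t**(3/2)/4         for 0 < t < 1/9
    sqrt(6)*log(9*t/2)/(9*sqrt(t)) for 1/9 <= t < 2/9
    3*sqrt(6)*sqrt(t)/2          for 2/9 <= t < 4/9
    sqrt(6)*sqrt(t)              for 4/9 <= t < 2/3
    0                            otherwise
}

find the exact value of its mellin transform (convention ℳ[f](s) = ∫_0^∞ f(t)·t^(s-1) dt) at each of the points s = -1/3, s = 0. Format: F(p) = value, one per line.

undo the common scale on t: 3*t**(3/2) on [0, 1/6); log(3*t)/(3*sqrt(t)) on [1/6, 1/3); 3*sqrt(t) on [1/3, 2/3); …
strip the shared t-power: 3*t on [0, 1/6); log(3*t)/(3*t) on [1/6, 1/3); 3 on [1/3, 2/3); …
peel off the common scale on t: t on [0, 1/2); log(t)/t on [1/2, 1); 3 on [1, 2); …
f breaks at 1/9, 2/9, 4/9 into 4 integrals to sum
over [0, 1/9), the kernel integral of 9*sqrt(6)*t**(3/2)/4 enters the sum
[1/9, 2/9) adds the kernel integral of sqrt(6)*log(9*t/2)/(9*sqrt(t))
segment 2/9 to 4/9 holds 3*sqrt(6)*sqrt(t)/2; add its integral
segment 4/9 to 2/3 holds sqrt(6)*sqrt(t); add its integral

F(-1/3) = 3*sqrt(2)*3**(1/6)*(-1134*2**(1/6) - 140*log(2) + 193 + 350*2**(1/3) + 700*6**(1/6))/350
F(0) = sqrt(6)*(-30*sqrt(2) - 12*log(2) + 12*sqrt(6) + 37)/18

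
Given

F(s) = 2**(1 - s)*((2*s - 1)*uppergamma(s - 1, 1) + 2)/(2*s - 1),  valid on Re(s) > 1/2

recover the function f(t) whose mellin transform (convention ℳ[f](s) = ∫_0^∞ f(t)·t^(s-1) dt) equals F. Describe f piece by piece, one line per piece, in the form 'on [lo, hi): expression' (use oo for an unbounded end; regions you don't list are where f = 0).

on [0, 1/2): sqrt(2)/sqrt(t)
on [1/2, oo): exp(-2*t)/t

back out the shared t-power: sqrt(2)*sqrt(t) on [0, 1/2); exp(-2*t) on [1/2, ∞)
invert the common scale on t to get sqrt(t) on [0, 1); exp(-t) on [1, ∞)
summing 2 kernel integrals split by 1/2 yields ℳ[f](s)
between 0 and 1/2 the integrand is sqrt(2)/sqrt(t)·t^(s-1)
piece [1/2, ∞): integrate exp(-2*t)/t against the kernel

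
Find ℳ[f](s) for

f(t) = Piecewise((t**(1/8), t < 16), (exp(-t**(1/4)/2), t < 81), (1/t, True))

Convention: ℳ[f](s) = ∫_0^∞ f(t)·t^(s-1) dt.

remove the power substitution first: t**(1/4) on [0, 4); exp(-sqrt(t)/2) on [4, 9); t**(-2) on [9, ∞)
peel off the power substitution: sqrt(t) on [0, 2); exp(-t/2) on [2, 3); t**(-4) on [3, ∞)
along the cuts 16, 81, ℳ[f](s) splits into 3 integrals
piece [0, 16): integrate t**(1/8) against the kernel
over [16, 81), the kernel integral of exp(-t**(1/4)/2) enters the sum
over [81, ∞), the kernel integral of 1/t enters the sum

(324*2**(4*s)*(s - 1)*(8*s + 1)*uppergamma(4*s, 1) - 324*2**(4*s)*(s - 1)*(8*s + 1)*uppergamma(4*s, 3/2) + 648*2**(4*s + 1/2)*(s - 1) - 81**s*(8*s + 1))/(81*(s - 1)*(8*s + 1))
  -1/8 < Re(s) < 1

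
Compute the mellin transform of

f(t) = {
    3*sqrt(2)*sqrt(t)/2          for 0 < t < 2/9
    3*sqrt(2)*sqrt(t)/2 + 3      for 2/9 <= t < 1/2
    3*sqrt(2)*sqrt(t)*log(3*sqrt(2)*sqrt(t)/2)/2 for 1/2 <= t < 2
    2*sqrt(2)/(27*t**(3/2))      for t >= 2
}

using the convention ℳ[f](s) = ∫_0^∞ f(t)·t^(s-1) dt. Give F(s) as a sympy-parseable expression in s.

invert the common scale on t to get 3*sqrt(t) on [0, 1/9); 3*sqrt(t) + 3 on [1/9, 1/4); 3*sqrt(t)*log(3*sqrt(t)) on [1/4, 1); …
peel off the power substitution: 3*t on [0, 1/3); 3*t + 3 on [1/3, 1/2); 3*t*log(3*t) on [1/2, 1); …
remove the common scale on t first: t on [0, 1); t + 3 on [1, 3/2); t*log(t) on [3/2, 3); …
slice at 2/9, 1/2, 2, transform all 4 pieces, and sum them
segment [0, 2/9) carries 3*sqrt(2)*sqrt(t)/2; integrate it
between 2/9 and 1/2 the integrand is (3*sqrt(2)*sqrt(t)/2 + 3)·t^(s-1)
segment 1/2 to 2 holds 3*sqrt(2)*sqrt(t)*log(3*sqrt(2)*sqrt(t)/2)/2; add its integral
segment 2 to ∞ holds 2*sqrt(2)/(27*t**(3/2)); add its integral

2**s*(-324*2**(2*s)*s*(2*s - 3)*(4*s**2 + 4*s + 1) - 162*2**(2*s)*(2*s - 3)*(4*s**2 + 4*s + 1) - 324*3**(2*s)*s**2*(2*s - 3)*(2*s + 1)*log(3) + 324*3**(2*s)*s**2*(2*s - 3)*(2*s + 1)*log(2) - 162*3**(2*s)*s*(2*s - 3)*(2*s + 1)*log(3) + 162*3**(2*s)*s*(2*s - 3)*(2*s + 1)*log(2) + 162*3**(2*s)*s*(2*s - 3)*(2*s + 1) + 486*3**(2*s)*s*(2*s - 3)*(4*s**2 + 4*s + 1) + 162*3**(2*s)*(2*s - 3)*(4*s**2 + 4*s + 1) + 648*6**(2*s)*s**2*(2*s - 3)*(2*s + 1)*log(3) - 324*6**(2*s)*s*(2*s - 3)*(2*s + 1) + 324*6**(2*s)*s*(2*s - 3)*(2*s + 1)*log(3) - 4*6**(2*s)*s*(2*s + 1)*(4*s**2 + 4*s + 1))/(54*6**(2*s)*s*(2*s - 3)*(2*s + 1)*(4*s**2 + 4*s + 1))
  -1/2 < Re(s) < 3/2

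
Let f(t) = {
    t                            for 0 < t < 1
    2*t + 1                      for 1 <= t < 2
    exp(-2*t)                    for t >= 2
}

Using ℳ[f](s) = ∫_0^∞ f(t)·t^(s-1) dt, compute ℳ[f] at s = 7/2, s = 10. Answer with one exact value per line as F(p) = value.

F(7/2) = (sqrt(2)*(945*sqrt(pi)*exp(4)*erfc(2) + 29988)/8064 + (-4096 + 75776*sqrt(2))*exp(4)/8064)*exp(-4)
F(10) = 153527*exp(-4)/8 + 52203/110

integrate the 3 segments split at 1, 2, then add the results
segment 0 to 1 holds t; add its integral
segment [1, 2) carries (2*t + 1); integrate it
segment [2, ∞) carries exp(-2*t); integrate it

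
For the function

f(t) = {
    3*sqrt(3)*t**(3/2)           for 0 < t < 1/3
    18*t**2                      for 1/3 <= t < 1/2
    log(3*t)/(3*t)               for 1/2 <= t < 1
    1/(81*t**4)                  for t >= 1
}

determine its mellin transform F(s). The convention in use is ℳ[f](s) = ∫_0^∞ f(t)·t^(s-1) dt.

the common scale on t comes off first: 3*sqrt(6)*t**(3/2)/4 on [0, 2/3); 9*t**2/2 on [2/3, 1); 2*log(3*t/2)/(3*t) on [1, 2); …
the common scale on t comes off first: t**(3/2) on [0, 1); 2*t**2 on [1, 3/2); log(t)/t on [3/2, 3); …
the 4 pieces separated at 1/3, 1/2, 1 each add one integral
over [0, 1/3), the kernel integral of 3*sqrt(3)*t**(3/2) enters the sum
segment [1/3, 1/2) carries 18*t**2; integrate it
[1/2, 1) adds the kernel integral of log(3*t)/(3*t)
∫ over [1, ∞) of 1/(81*t**4)·t^(s-1) joins the sum

(324*2**s*(s - 4)*(s + 2)*(s**2 - 2*s + 1) - 324*2**s*(s - 4)*(2*s + 3)*(s**2 - 2*s + 1) - 108*3**s*s*(s - 4)*(s + 2)*(2*s + 3)*log(3) + 108*3**s*s*(s - 4)*(s + 2)*(2*s + 3)*log(2) - 108*3**s*(s - 4)*(s + 2)*(2*s + 3)*log(2) + 108*3**s*(s - 4)*(s + 2)*(2*s + 3) + 108*3**s*(s - 4)*(s + 2)*(2*s + 3)*log(3) + 729*3**s*(s - 4)*(2*s + 3)*(s**2 - 2*s + 1) + 54*6**s*s*(s - 4)*(s + 2)*(2*s + 3)*log(3) - 54*6**s*(s - 4)*(s + 2)*(2*s + 3)*log(3) - 54*6**s*(s - 4)*(s + 2)*(2*s + 3) - 2*6**s*(s + 2)*(2*s + 3)*(s**2 - 2*s + 1))/(162*6**s*(s - 4)*(s + 2)*(2*s + 3)*(s**2 - 2*s + 1))
  -3/2 < Re(s) < 4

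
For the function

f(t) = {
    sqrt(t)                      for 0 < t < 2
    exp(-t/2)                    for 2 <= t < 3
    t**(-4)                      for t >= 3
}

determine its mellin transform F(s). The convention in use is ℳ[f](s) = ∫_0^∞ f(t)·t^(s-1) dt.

(2**s*(s - 4)*(2*s + 1)*uppergamma(s, 1) - 2**s*(s - 4)*(2*s + 1)*uppergamma(s, 3/2) + 2*2**(s + 1/2)*(s - 4) - 3**s*(2*s + 1)/81)/((s - 4)*(2*s + 1))
  -1/2 < Re(s) < 4

split f at 2, 3: ℳ[f](s) collects 3 kernel integrals
[0, 2) adds the kernel integral of sqrt(t)
the [2, 3) slice contributes ∫ exp(-t/2)·t^(s-1) dt
for t in [3, ∞): the term is ∫ t**(-4)·t^(s-1)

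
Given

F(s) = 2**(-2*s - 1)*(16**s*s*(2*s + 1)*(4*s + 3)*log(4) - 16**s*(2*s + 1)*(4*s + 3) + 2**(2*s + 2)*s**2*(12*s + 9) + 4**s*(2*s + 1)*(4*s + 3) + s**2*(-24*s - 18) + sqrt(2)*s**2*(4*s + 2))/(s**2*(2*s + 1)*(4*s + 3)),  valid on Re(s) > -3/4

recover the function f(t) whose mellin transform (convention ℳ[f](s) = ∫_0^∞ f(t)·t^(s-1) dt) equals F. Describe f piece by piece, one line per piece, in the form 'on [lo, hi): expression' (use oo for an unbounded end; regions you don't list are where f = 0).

on [0, 1/4): t**(3/4)
on [1/4, 1): 3*sqrt(t)
on [1, 4): log(sqrt(t))

invert the power substitution to get t**(3/2) on [0, 1/2); 3*t on [1/2, 1); log(t) on [1, 2)
linearity at 1/4, 1 turns ℳ[f](s) into 3 summed integrals
for t in [0, 1/4): the term is ∫ t**(3/4)·t^(s-1)
∫ over [1/4, 1) of 3*sqrt(t)·t^(s-1) joins the sum
the [1, 4) slice contributes ∫ log(sqrt(t))·t^(s-1) dt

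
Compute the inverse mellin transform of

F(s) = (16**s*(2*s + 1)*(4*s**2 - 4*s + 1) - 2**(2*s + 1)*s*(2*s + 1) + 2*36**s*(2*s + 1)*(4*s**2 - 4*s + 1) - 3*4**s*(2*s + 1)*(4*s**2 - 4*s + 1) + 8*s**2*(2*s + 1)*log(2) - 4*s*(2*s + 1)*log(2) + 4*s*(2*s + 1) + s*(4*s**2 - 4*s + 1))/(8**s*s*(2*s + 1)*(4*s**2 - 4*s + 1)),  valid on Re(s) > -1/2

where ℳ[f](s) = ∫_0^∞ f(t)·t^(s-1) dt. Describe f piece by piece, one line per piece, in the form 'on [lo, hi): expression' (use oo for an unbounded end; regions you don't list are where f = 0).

peel off the common scale on t: sqrt(t) on [0, 1/4); log(sqrt(t))/sqrt(t) on [1/4, 1); 3 on [1, 4); …
strip the power substitution: t on [0, 1/2); log(t)/t on [1/2, 1); 3 on [1, 2); …
integrate the 4 segments split at 1/8, 1/2, 2, then add the results
piece [0, 1/8): integrate sqrt(2)*sqrt(t) against the kernel
the [1/8, 1/2) slice contributes ∫ sqrt(2)*log(sqrt(2)*sqrt(t))/(2*sqrt(t))·t^(s-1) dt
segment 1/2 to 2 holds 3; add its integral
[2, 9/2) adds the kernel integral of 2

on [0, 1/8): sqrt(2)*sqrt(t)
on [1/8, 1/2): sqrt(2)*log(sqrt(2)*sqrt(t))/(2*sqrt(t))
on [1/2, 2): 3
on [2, 9/2): 2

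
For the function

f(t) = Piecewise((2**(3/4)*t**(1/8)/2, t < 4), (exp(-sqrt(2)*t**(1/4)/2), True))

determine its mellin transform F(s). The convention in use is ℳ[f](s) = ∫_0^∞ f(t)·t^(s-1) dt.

4*2**(2*s)*((8*s + 1)*uppergamma(4*s, 1) + 2)/(8*s + 1)
  Re(s) > -1/8

strip the power substitution: 2**(3/4)*t**(1/4)/2 on [0, 2); exp(-sqrt(2)*sqrt(t)/2) on [2, ∞)
strip the common scale on t: t**(1/4) on [0, 1); exp(-sqrt(t)) on [1, ∞)
invert the power substitution to get sqrt(t) on [0, 1); exp(-t) on [1, ∞)
summing 2 kernel integrals split by 4 yields ℳ[f](s)
[0, 4) adds the kernel integral of 2**(3/4)*t**(1/8)/2
segment [4, ∞) carries exp(-sqrt(2)*t**(1/4)/2); integrate it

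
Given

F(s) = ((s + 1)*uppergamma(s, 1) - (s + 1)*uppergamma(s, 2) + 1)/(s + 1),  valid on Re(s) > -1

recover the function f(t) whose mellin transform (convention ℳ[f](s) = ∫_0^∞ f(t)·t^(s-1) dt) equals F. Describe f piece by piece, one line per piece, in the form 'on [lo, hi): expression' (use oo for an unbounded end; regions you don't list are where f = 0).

integrate the 2 segments split at 1, then add the results
for t in [0, 1): the term is ∫ t·t^(s-1)
∫ exp(-t)·t^(s-1) over [1, 2)

on [0, 1): t
on [1, 2): exp(-t)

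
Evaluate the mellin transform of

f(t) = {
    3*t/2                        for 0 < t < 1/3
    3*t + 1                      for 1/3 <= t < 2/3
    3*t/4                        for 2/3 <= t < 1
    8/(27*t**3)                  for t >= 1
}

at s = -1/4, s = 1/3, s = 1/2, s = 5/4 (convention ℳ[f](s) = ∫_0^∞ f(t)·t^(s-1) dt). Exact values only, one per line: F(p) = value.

back out the common scale on t: t on [0, 1/2); 2*t + 1 on [1/2, 1); t/2 on [1, 3/2); …
split f at 1/3, 2/3, 1: ℳ[f](s) collects 4 kernel integrals
segment 0 to 1/3 holds 3*t/2; add its integral
segment [1/3, 2/3) carries (3*t + 1); integrate it
on [2/3, 1) integrate f = 3*t/4 against the kernel
[1, ∞) adds the kernel integral of 8/(27*t**3)

F(-1/4) = 3**(1/4)*(-1053*2**(3/4) + 383*3**(3/4) + 3510)/1053
F(1/3) = 3**(2/3)*(-486 + 97*3**(1/3) + 594*2**(1/3))/432
F(1/2) = -7*sqrt(3)/9 + 167/270 + sqrt(6)
F(5/4) = 3**(3/4)*(-322 + 475*3**(1/4) + 924*2**(1/4))/2835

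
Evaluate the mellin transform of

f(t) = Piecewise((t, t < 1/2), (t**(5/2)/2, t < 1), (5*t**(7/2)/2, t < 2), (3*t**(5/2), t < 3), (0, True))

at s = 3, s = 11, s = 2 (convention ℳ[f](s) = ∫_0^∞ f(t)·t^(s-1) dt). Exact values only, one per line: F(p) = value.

F(3) = -2545/9152 + 65523*sqrt(2)/9152 + 1458*sqrt(3)/11
F(11) = -1736443/12828672 + 12884901859*sqrt(2)/12828672 + 354294*sqrt(3)
F(2) = -239/792 + 12277*sqrt(2)/3168 + 54*sqrt(3)

summing 4 kernel integrals split by 1/2, 1, 2 yields ℳ[f](s)
on [0, 1/2): add ∫ t·t^(s-1) dt
for t in [1/2, 1): the term is ∫ t**(5/2)/2·t^(s-1)
on [1, 2): add ∫ 5*t**(7/2)/2·t^(s-1) dt
for t in [2, 3): the term is ∫ 3*t**(5/2)·t^(s-1)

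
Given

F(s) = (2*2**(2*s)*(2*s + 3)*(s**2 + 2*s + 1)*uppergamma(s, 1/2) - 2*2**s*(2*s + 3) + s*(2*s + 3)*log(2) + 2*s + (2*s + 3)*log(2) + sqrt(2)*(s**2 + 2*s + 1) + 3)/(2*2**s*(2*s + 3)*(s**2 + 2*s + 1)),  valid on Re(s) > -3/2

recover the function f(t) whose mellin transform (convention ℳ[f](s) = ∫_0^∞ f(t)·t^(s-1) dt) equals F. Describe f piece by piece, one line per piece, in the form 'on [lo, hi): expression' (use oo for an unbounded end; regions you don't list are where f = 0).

on [0, 1/2): t**(3/2)
on [1/2, 1): t*log(t)
on [1, oo): exp(-t/2)

slice at 1/2, 1, transform all 3 pieces, and sum them
segment 0 to 1/2 holds t**(3/2); add its integral
segment 1/2 to 1 holds t*log(t); add its integral
[1, ∞) adds the kernel integral of exp(-t/2)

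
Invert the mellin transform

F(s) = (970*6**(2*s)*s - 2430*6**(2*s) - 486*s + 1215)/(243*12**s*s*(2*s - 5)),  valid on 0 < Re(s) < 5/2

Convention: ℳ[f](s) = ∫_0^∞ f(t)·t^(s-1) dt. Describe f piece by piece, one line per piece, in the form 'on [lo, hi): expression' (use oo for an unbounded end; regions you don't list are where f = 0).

remove the common scale on t first: 1 on [0, 1/4); 2 on [1/4, 9); t**(-5/2) on [9, ∞)
the power substitution comes off first: 1 on [0, 1/2); 2 on [1/2, 3); t**(-5) on [3, ∞)
back out the shared t-power: t on [0, 1/2); 2*t on [1/2, 3); t**(-4) on [3, ∞)
along the cuts 1/12, 3, ℳ[f](s) splits into 3 integrals
for t in [0, 1/12): the term is ∫ 1·t^(s-1)
between 1/12 and 3 the integrand is 2·t^(s-1)
on [3, ∞): add ∫ sqrt(3)/(27*t**(5/2))·t^(s-1) dt

on [0, 1/12): 1
on [1/12, 3): 2
on [3, oo): sqrt(3)/(27*t**(5/2))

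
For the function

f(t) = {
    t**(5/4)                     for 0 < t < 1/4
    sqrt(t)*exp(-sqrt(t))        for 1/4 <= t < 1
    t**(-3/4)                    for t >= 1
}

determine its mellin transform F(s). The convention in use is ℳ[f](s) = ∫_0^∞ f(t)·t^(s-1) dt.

back out the power substitution: t**(5/2) on [0, 1/2); t*exp(-t) on [1/2, 1); t**(-3/2) on [1, ∞)
strip the shared t-power: t**(3/2) on [0, 1/2); exp(-t) on [1/2, 1); t**(-5/2) on [1, ∞)
linearity at 1/4, 1 turns ℳ[f](s) into 3 summed integrals
on [0, 1/4) integrate f = t**(5/4) against the kernel
for t in [1/4, 1): the term is ∫ sqrt(t)*exp(-sqrt(t))·t^(s-1)
segment [1, ∞) carries t**(-3/4); integrate it

(4*2**(2*s)*(4*s - 3)*(4*s + 5)*uppergamma(2*s + 1, 1/2) - 4*2**(2*s)*(4*s - 3)*(4*s + 5)*uppergamma(2*s + 1, 1) - 8*2**(2*s)*(4*s + 5) + sqrt(2)*(4*s - 3))/(2*2**(2*s)*(4*s - 3)*(4*s + 5))
  -5/4 < Re(s) < 3/4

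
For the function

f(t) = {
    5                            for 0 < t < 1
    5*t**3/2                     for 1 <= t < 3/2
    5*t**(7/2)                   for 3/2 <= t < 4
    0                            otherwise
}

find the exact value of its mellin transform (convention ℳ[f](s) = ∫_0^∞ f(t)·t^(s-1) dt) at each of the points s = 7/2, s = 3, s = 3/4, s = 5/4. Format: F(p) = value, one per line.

F(7/2) = 3645*sqrt(6)/1664 + 136184885/11648
F(3) = 20991475/3328 - 3645*sqrt(6)/832
F(3/4) = -405*2**(3/4)*3**(1/4)/136 + 9*2**(1/4)*3**(3/4)/8 + 6 + 5120*sqrt(2)/17
F(5/4) = -405*2**(1/4)*3**(3/4)/152 + 405*2**(3/4)*3**(1/4)/272 + 58/17 + 10240*sqrt(2)/19

slice at 1, 3/2, transform all 3 pieces, and sum them
∫ 5·t^(s-1) over [0, 1)
piece [1, 3/2): integrate 5*t**3/2 against the kernel
∫ over [3/2, 4) of 5*t**(7/2)·t^(s-1) joins the sum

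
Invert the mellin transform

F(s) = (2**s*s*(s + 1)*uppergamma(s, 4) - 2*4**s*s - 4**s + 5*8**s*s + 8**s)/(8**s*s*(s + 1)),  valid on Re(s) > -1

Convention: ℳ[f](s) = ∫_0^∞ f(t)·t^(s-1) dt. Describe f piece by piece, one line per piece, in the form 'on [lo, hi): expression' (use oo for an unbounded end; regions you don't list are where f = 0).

reversing the common scale on t: t on [0, 1); 2*t + 1 on [1, 2); exp(-2*t) on [2, ∞)
split f at 1/2, 1: ℳ[f](s) collects 3 kernel integrals
∫ 2*t·t^(s-1) over [0, 1/2)
∫ (4*t + 1)·t^(s-1) over [1/2, 1)
piece [1, ∞): integrate exp(-4*t) against the kernel

on [0, 1/2): 2*t
on [1/2, 1): 4*t + 1
on [1, oo): exp(-4*t)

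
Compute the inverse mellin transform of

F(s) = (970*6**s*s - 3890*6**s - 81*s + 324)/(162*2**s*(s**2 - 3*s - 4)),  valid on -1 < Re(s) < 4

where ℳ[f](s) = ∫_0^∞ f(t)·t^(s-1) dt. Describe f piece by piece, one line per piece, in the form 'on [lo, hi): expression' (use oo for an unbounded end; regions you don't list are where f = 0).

on [0, 1/2): t
on [1/2, 3): 2*t
on [3, oo): t**(-4)

along the cuts 1/2, 3, ℳ[f](s) splits into 3 integrals
piece [0, 1/2): integrate t against the kernel
∫ over [1/2, 3) of 2*t·t^(s-1) joins the sum
∫ t**(-4)·t^(s-1) over [3, ∞)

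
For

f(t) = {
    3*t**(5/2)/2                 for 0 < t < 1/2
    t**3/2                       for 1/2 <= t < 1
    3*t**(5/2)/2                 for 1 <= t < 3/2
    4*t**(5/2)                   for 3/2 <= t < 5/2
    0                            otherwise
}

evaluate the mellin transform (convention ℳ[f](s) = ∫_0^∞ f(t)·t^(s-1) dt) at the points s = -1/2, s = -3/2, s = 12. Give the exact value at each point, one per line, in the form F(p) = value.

F(-1/2) = 373/40 - sqrt(2)/40
F(-3/2) = 35/6 - sqrt(2)/12
F(12) = -23914845*sqrt(6)/950272 - 1998877/28508160 + 3*sqrt(2)/950272 + 6103515625*sqrt(10)/118784

decompose at 1/2, 1, 3/2; ℳ[f](s) sums the 4 pieces' integrals
the [0, 1/2) slice contributes ∫ 3*t**(5/2)/2·t^(s-1) dt
between 1/2 and 1 the integrand is t**3/2·t^(s-1)
∫ 3*t**(5/2)/2·t^(s-1) over [1, 3/2)
between 3/2 and 5/2 the integrand is 4*t**(5/2)·t^(s-1)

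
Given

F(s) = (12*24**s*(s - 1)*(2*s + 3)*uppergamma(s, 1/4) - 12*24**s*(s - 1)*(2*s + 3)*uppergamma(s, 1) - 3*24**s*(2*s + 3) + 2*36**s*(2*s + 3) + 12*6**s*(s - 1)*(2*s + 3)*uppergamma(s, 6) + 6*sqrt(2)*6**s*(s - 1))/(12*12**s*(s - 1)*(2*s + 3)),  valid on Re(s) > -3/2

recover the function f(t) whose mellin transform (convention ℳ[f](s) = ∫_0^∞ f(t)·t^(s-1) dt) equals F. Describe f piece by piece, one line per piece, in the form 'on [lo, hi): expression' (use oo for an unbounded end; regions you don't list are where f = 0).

on [0, 1/2): t**(3/2)
on [1/2, 2): exp(-t/2)
on [2, 3): 1/(2*t)
on [3, oo): exp(-2*t)

decompose at 1/2, 2, 3; ℳ[f](s) sums the 4 pieces' integrals
on [0, 1/2): add ∫ t**(3/2)·t^(s-1) dt
between 1/2 and 2 the integrand is exp(-t/2)·t^(s-1)
the [2, 3) slice contributes ∫ 1/(2*t)·t^(s-1) dt
piece [3, ∞): integrate exp(-2*t) against the kernel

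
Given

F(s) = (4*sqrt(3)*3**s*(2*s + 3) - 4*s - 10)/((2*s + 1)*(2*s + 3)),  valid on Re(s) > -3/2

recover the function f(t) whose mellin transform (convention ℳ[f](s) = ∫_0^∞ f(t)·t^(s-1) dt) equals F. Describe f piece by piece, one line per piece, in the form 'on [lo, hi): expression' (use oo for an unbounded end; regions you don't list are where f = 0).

on [0, 1): t**(3/2)
on [1, 3): 2*sqrt(t)

along the cuts 1, ℳ[f](s) splits into 2 integrals
∫ over [0, 1) of t**(3/2)·t^(s-1) joins the sum
segment 1 to 3 holds 2*sqrt(t); add its integral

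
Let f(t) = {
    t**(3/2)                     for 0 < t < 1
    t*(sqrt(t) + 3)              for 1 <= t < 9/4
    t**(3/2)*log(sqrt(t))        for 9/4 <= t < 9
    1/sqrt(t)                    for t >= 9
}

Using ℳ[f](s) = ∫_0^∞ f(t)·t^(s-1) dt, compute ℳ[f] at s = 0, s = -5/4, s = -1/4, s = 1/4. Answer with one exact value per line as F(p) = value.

F(0) = 17/12 + log(57395628*54**(1/4))
F(-5/4) = -4532*sqrt(3)/567 + 2*sqrt(6) + log(2**(2*sqrt(6))*3**(-2*sqrt(6) + 4*sqrt(3))) + 12
F(-1/4) = -1844*sqrt(3)/675 - 4 + 213*sqrt(6)/50 + log(2**(9*sqrt(6)/10)*3**(-9*sqrt(6)/10 + 36*sqrt(3)/5))
F(1/4) = -452*sqrt(3)/147 - 27*sqrt(6)*log(3)/28 - 12/5 + 27*sqrt(6)*log(2)/28 + 3861*sqrt(6)/980 + 108*sqrt(3)*log(3)/7

reversing the power substitution: t**3 on [0, 1); t**2*(t + 3) on [1, 3/2); t**3*log(t) on [3/2, 3); …
strip the shared t-power: t on [0, 1); t + 3 on [1, 3/2); t*log(t) on [3/2, 3); …
treat the 4 regions marked off by 1, 9/4, 9 separately and sum
piece [0, 1): integrate t**(3/2) against the kernel
segment [1, 9/4) carries t*(sqrt(t) + 3); integrate it
between 9/4 and 9 the integrand is t**(3/2)*log(sqrt(t))·t^(s-1)
for t in [9, ∞): the term is ∫ 1/sqrt(t)·t^(s-1)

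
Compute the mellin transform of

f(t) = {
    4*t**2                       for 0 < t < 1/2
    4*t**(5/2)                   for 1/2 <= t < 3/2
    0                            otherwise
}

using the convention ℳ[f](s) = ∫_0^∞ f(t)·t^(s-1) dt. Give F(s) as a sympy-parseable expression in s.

treat the 2 regions marked off by 1/2 separately and sum
over [0, 1/2), the kernel integral of 4*t**2 enters the sum
for t in [1/2, 3/2): the term is ∫ 4*t**(5/2)·t^(s-1)

(2**(1/2 - s)*3**(s + 5/2)*(s + 2) + 2**(1/2 - s)*(-s - 2) + (2*s + 5)/2**s)/((s + 2)*(2*s + 5))
  Re(s) > -2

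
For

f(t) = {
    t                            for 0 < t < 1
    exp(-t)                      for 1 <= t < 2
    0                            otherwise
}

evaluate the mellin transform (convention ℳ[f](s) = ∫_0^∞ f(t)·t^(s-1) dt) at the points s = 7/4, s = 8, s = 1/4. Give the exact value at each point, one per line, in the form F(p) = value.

F(7/4) = -uppergamma(7/4, 2) + 4/11 + uppergamma(7/4, 1)
F(8) = -37200*exp(-2) + 1/9 + 13700*exp(-1)
F(1/4) = -uppergamma(1/4, 2) + uppergamma(1/4, 1) + 4/5

slice at 1, transform all 2 pieces, and sum them
segment [0, 1) carries t; integrate it
segment [1, 2) carries exp(-t); integrate it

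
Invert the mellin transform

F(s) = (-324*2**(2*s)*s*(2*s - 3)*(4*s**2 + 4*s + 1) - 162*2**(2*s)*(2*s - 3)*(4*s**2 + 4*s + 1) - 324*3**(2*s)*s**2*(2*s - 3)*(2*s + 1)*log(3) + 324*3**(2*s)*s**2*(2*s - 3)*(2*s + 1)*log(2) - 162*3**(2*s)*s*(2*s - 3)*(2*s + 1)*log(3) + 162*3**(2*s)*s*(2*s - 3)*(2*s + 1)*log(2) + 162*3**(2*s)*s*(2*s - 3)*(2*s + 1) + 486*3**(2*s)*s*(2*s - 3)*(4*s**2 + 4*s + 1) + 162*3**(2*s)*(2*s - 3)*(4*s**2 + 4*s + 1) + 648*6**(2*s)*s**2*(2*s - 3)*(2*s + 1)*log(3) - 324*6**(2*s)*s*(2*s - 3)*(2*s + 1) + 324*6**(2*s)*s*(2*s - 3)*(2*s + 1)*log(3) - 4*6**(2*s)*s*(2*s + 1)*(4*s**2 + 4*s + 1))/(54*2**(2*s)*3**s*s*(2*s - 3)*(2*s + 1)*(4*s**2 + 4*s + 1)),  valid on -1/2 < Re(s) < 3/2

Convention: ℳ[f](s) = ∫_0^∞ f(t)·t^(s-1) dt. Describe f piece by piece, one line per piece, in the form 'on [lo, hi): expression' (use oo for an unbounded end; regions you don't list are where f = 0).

on [0, 1/3): sqrt(3)*sqrt(t)
on [1/3, 3/4): sqrt(3)*sqrt(t) + 3
on [3/4, 3): sqrt(3)*sqrt(t)*log(sqrt(3)*sqrt(t))
on [3, oo): sqrt(3)/(9*t**(3/2))

invert the common scale on t to get sqrt(t) on [0, 1); sqrt(t) + 3 on [1, 9/4); sqrt(t)*log(sqrt(t)) on [9/4, 9); …
back out the power substitution: t on [0, 1); t + 3 on [1, 3/2); t*log(t) on [3/2, 3); …
summing 4 kernel integrals split by 1/3, 3/4, 3 yields ℳ[f](s)
[0, 1/3) adds the kernel integral of sqrt(3)*sqrt(t)
[1/3, 3/4) adds the kernel integral of (sqrt(3)*sqrt(t) + 3)
the [3/4, 3) slice contributes ∫ sqrt(3)*sqrt(t)*log(sqrt(3)*sqrt(t))·t^(s-1) dt
on [3, ∞): add ∫ sqrt(3)/(9*t**(3/2))·t^(s-1) dt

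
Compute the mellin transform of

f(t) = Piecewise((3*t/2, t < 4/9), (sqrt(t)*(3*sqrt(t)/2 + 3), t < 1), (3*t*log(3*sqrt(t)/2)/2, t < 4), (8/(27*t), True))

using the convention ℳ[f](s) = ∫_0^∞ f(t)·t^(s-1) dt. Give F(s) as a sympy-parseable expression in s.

undo the shared t-power: 3*sqrt(t)/2 on [0, 4/9); 3*sqrt(t)/2 + 3 on [4/9, 1); 3*sqrt(t)*log(3*sqrt(t)/2)/2 on [1, 4); …
invert the power substitution to get 3*t/2 on [0, 2/3); 3*t/2 + 3 on [2/3, 1); 3*t*log(3*t/2)/2 on [1, 2); …
strip the common scale on t: t on [0, 1); t + 3 on [1, 3/2); t*log(t) on [3/2, 3); …
summing 4 kernel integrals split by 4/9, 1, 4 yields ℳ[f](s)
over [0, 4/9), the kernel integral of 3*t/2 enters the sum
segment 4/9 to 1 holds sqrt(t)*(3*sqrt(t)/2 + 3); add its integral
on [1, 4) integrate f = 3*t*log(3*sqrt(t)/2)/2 against the kernel
the [4, ∞) slice contributes ∫ 8/(27*t)·t^(s-1) dt

3**(-2*s - 1)*(-324*2**(2*s + 1)*(s + 1/2)*(2*s - 2)*(4*s + 4*(s + 1/2)**2 + 3) - 162*2**(2*s + 1)*(2*s - 2)*(4*s + 4*(s + 1/2)**2 + 3) - 324*3**(2*s + 1)*(s + 1/2)**2*(2*s - 2)*(2*s + 2)*log(3) + 324*3**(2*s + 1)*(s + 1/2)**2*(2*s - 2)*(2*s + 2)*log(2) - 162*3**(2*s + 1)*(s + 1/2)*(2*s - 2)*(2*s + 2)*log(3) + 162*3**(2*s + 1)*(s + 1/2)*(2*s - 2)*(2*s + 2)*log(2) + 162*3**(2*s + 1)*(s + 1/2)*(2*s - 2)*(2*s + 2) + 486*3**(2*s + 1)*(s + 1/2)*(2*s - 2)*(4*s + 4*(s + 1/2)**2 + 3) + 162*3**(2*s + 1)*(2*s - 2)*(4*s + 4*(s + 1/2)**2 + 3) + 648*6**(2*s + 1)*(s + 1/2)**2*(2*s - 2)*(2*s + 2)*log(3) - 324*6**(2*s + 1)*(s + 1/2)*(2*s - 2)*(2*s + 2) + 324*6**(2*s + 1)*(s + 1/2)*(2*s - 2)*(2*s + 2)*log(3) - 4*6**(2*s + 1)*(s + 1/2)*(2*s + 2)*(4*s + 4*(s + 1/2)**2 + 3))/(54*(s + 1/2)*(2*s - 2)*(2*s + 2)*(4*s + 4*(s + 1/2)**2 + 3))
  -1 < Re(s) < 1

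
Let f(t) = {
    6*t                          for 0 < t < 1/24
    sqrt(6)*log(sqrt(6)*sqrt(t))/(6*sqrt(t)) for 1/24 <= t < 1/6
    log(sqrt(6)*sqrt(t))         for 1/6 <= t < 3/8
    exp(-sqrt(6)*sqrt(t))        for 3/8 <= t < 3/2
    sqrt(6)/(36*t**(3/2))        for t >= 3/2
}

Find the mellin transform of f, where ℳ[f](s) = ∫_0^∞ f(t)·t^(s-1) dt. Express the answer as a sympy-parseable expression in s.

(432*2**(2*s)*s**2*(2*s - 3)*(2*s + 2)*(4*s**2 - 4*s + 1)*uppergamma(2*s, 3/2) - 432*2**(2*s)*s**2*(2*s - 3)*(2*s + 2)*(4*s**2 - 4*s + 1)*uppergamma(2*s, 3) - 432*2**(2*s)*s**2*(2*s - 3)*(2*s + 2) + 108*2**(2*s)*(2*s - 3)*(2*s + 2)*(4*s**2 - 4*s + 1) - 216*3**(2*s)*s*(2*s - 3)*(2*s + 2)*(4*s**2 - 4*s + 1)*log(2) + 216*3**(2*s)*s*(2*s - 3)*(2*s + 2)*(4*s**2 - 4*s + 1)*log(3) - 108*3**(2*s)*(2*s - 3)*(2*s + 2)*(4*s**2 - 4*s + 1) - 16*6**(2*s)*s**2*(2*s + 2)*(4*s**2 - 4*s + 1) + 1728*s**3*(2*s - 3)*(2*s + 2)*log(2) - 864*s**2*(2*s - 3)*(2*s + 2)*log(2) + 864*s**2*(2*s - 3)*(2*s + 2) + 108*s**2*(2*s - 3)*(4*s**2 - 4*s + 1))/(216*2**(3*s)*3**s*s**2*(2*s - 3)*(2*s + 2)*(4*s**2 - 4*s + 1))
  -1 < Re(s) < 3/2

reversing the common scale on t: 2*t on [0, 1/8); sqrt(2)*log(sqrt(2)*sqrt(t))/(2*sqrt(t)) on [1/8, 1/2); log(sqrt(2)*sqrt(t)) on [1/2, 9/8); …
the common scale on t comes off first: t on [0, 1/4); log(sqrt(t))/sqrt(t) on [1/4, 1); log(sqrt(t)) on [1, 9/4); …
strip the power substitution: t**2 on [0, 1/2); log(t)/t on [1/2, 1); log(t) on [1, 3/2); …
f breaks at 1/24, 1/6, 3/8, 3/2 into 5 integrals to sum
piece [0, 1/24): integrate 6*t against the kernel
segment 1/24 to 1/6 holds sqrt(6)*log(sqrt(6)*sqrt(t))/(6*sqrt(t)); add its integral
[1/6, 3/8) adds the kernel integral of log(sqrt(6)*sqrt(t))
over [3/8, 3/2), the kernel integral of exp(-sqrt(6)*sqrt(t)) enters the sum
segment 3/2 to ∞ holds sqrt(6)/(36*t**(3/2)); add its integral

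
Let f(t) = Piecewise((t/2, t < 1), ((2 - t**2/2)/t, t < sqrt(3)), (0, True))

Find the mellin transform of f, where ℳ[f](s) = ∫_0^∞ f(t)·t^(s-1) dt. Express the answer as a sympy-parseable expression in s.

reversing the shared t-power: t**2/2 on [0, 1); 2 - t**2/2 on [1, sqrt(3))
back out the power substitution: t/2 on [0, 1); 2 - t/2 on [1, 3)
invert the common scale on t to get t on [0, 1/2); 2 - t on [1/2, 3/2)
along the cuts 1, ℳ[f](s) splits into 2 integrals
[0, 1) adds the kernel integral of t/2
segment [1, sqrt(3)) carries (2 - t**2/2)/t; integrate it

(3**(s/2 + 1/2)*(s - 1) + 8*3**(s/2 + 1/2) - 6*s - 18)/(6*(s - 1)*(s + 1))
  Re(s) > -1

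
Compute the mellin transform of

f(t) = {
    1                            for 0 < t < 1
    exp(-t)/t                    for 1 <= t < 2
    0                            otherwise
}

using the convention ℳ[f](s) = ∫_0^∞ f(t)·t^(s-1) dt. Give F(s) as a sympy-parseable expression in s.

uppergamma(s - 1, 1) - uppergamma(s - 1, 2) + 1/s
  Re(s) > 0

invert the shared t-power to get t on [0, 1); exp(-t) on [1, 2)
cuts at 1: linearity sums the 2 kernel integrals
∫ over [0, 1) of 1·t^(s-1) joins the sum
on [1, 2): add ∫ exp(-t)/t·t^(s-1) dt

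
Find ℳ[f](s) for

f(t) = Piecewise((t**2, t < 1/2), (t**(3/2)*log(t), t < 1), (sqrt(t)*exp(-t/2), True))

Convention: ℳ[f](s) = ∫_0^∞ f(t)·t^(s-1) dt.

2**(-s - 5/2)*(2**(s + 9/2)*(-s - 2) + 2**(2*s + 3)*(s + 2)*(8*s + (2*s + 1)**2 + 8)*uppergamma(s + 1/2, 1/2) + 8*s + 4*(s + 2)*(2*s + 1)*log(2) + 8*(s + 2)*log(2) + sqrt(2)*(8*s + (2*s + 1)**2 + 8) + 16)/((s + 2)*(8*s + (2*s + 1)**2 + 8))
  Re(s) > -2

undo the shared t-power: t**(3/2) on [0, 1/2); t*log(t) on [1/2, 1); exp(-t/2) on [1, ∞)
summing 3 kernel integrals split by 1/2, 1 yields ℳ[f](s)
segment [0, 1/2) carries t**2; integrate it
on [1/2, 1): add ∫ t**(3/2)*log(t)·t^(s-1) dt
the [1, ∞) slice contributes ∫ sqrt(t)*exp(-t/2)·t^(s-1) dt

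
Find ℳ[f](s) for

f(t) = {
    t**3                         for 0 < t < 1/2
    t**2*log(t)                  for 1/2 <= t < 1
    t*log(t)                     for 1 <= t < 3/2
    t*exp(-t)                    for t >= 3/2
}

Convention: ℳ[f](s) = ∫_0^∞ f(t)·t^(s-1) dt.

(8*2**s*(s + 1)**2*(s + 3)*(2*s + (s + 1)**2 + 3)*uppergamma(s + 1, 3/2) - 8*2**s*(s + 1)**2*(s + 3) + 8*2**s*(s + 3)*(2*s + (s + 1)**2 + 3) + 3**s*(s + 1)*(s + 3)*(-12*log(2) + 12*log(3))*(2*s + (s + 1)**2 + 3) - 12*3**s*(s + 3)*(2*s + (s + 1)**2 + 3) + (s + 1)**3*(s + 3)*log(4) + (s + 1)**2*(s + 3)*log(4) + 2*(s + 1)**2*(s + 3) + (s + 1)**2*(2*s + (s + 1)**2 + 3))/(8*2**s*(s + 1)**2*(s + 3)*(2*s + (s + 1)**2 + 3))
  Re(s) > -3

peel off the shared t-power: t**2 on [0, 1/2); t*log(t) on [1/2, 1); log(t) on [1, 3/2); …
split f at 1/2, 1, 3/2: ℳ[f](s) collects 4 kernel integrals
on [0, 1/2): add ∫ t**3·t^(s-1) dt
∫ t**2*log(t)·t^(s-1) over [1/2, 1)
on [1, 3/2): add ∫ t*log(t)·t^(s-1) dt
on [3/2, ∞): add ∫ t*exp(-t)·t^(s-1) dt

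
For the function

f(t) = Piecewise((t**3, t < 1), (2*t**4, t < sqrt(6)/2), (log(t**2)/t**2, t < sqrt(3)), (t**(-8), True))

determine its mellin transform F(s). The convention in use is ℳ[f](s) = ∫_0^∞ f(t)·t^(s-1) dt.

the shared t-power comes off first: t**4 on [0, 1); 2*t**5 on [1, sqrt(6)/2); log(t**2)/t on [sqrt(6)/2, sqrt(3)); …
strip the power substitution: t**2 on [0, 1); 2*t**(5/2) on [1, 3/2); log(t)/sqrt(t) on [3/2, 3); …
undo the shared t-power: t**(3/2) on [0, 1); 2*t**2 on [1, 3/2); log(t)/t on [3/2, 3); …
split f at 1, sqrt(6)/2, sqrt(3): ℳ[f](s) collects 4 kernel integrals
piece [0, 1): integrate t**3 against the kernel
piece [1, sqrt(6)/2): integrate 2*t**4 against the kernel
on [sqrt(6)/2, sqrt(3)): add ∫ log(t**2)/t**2·t^(s-1) dt
for t in [sqrt(3), ∞): the term is ∫ t**(-8)·t^(s-1)

(324*2**(s/2)*(s/2 - 4)*(s/2 + 2)*(s**2/4 - s + 1) - 324*2**(s/2)*(s/2 - 4)*(s + 3)*(s**2/4 - s + 1) - 54*3**(s/2)*s*(s/2 - 4)*(s/2 + 2)*(s + 3)*log(3) + 54*3**(s/2)*s*(s/2 - 4)*(s/2 + 2)*(s + 3)*log(2) - 108*3**(s/2)*(s/2 - 4)*(s/2 + 2)*(s + 3)*log(2) + 108*3**(s/2)*(s/2 - 4)*(s/2 + 2)*(s + 3) + 108*3**(s/2)*(s/2 - 4)*(s/2 + 2)*(s + 3)*log(3) + 729*3**(s/2)*(s/2 - 4)*(s + 3)*(s**2/4 - s + 1) + 27*6**(s/2)*s*(s/2 - 4)*(s/2 + 2)*(s + 3)*log(3) - 54*6**(s/2)*(s/2 - 4)*(s/2 + 2)*(s + 3)*log(3) - 54*6**(s/2)*(s/2 - 4)*(s/2 + 2)*(s + 3) - 2*6**(s/2)*(s/2 + 2)*(s + 3)*(s**2/4 - s + 1))/(324*2**(s/2)*(s/2 - 4)*(s/2 + 2)*(s + 3)*(s**2/4 - s + 1))
  -3 < Re(s) < 8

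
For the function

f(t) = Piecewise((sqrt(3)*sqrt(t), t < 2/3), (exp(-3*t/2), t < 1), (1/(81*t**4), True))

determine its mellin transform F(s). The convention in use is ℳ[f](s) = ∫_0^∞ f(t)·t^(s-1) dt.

(81*2**s*(s - 4)*(2*s + 1)*uppergamma(s, 1) - 81*2**s*(s - 4)*(2*s + 1)*uppergamma(s, 3/2) + 162*2**(s + 1/2)*(s - 4) - 3**s*(2*s + 1))/(81*3**s*(s - 4)*(2*s + 1))
  -1/2 < Re(s) < 4

back out the common scale on t: sqrt(t) on [0, 2); exp(-t/2) on [2, 3); t**(-4) on [3, ∞)
the 3 pieces separated at 2/3, 1 each add one integral
on [0, 2/3): add ∫ sqrt(3)*sqrt(t)·t^(s-1) dt
on [2/3, 1): add ∫ exp(-3*t/2)·t^(s-1) dt
the [1, ∞) slice contributes ∫ 1/(81*t**4)·t^(s-1) dt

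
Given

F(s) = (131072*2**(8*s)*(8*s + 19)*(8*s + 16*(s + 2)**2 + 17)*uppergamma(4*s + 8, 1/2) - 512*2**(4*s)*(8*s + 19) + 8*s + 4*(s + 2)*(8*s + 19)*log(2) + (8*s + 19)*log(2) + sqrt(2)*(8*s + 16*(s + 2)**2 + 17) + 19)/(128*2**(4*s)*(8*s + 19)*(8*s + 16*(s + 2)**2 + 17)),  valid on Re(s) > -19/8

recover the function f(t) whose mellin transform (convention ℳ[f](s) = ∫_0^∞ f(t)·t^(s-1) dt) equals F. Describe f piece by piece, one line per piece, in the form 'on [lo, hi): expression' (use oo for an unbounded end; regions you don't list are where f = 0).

on [0, 1/16): t**(19/8)
on [1/16, 1): t**(9/4)*log(t**(1/4))
on [1, oo): t**2*exp(-t**(1/4)/2)

the shared t-power comes off first: t**(3/8) on [0, 1/16); t**(1/4)*log(t**(1/4)) on [1/16, 1); exp(-t**(1/4)/2) on [1, ∞)
peel off the power substitution: t**(3/4) on [0, 1/4); sqrt(t)*log(sqrt(t)) on [1/4, 1); exp(-sqrt(t)/2) on [1, ∞)
the power substitution comes off first: t**(3/2) on [0, 1/2); t*log(t) on [1/2, 1); exp(-t/2) on [1, ∞)
summing 3 kernel integrals split by 1/16, 1 yields ℳ[f](s)
between 0 and 1/16 the integrand is t**(19/8)·t^(s-1)
[1/16, 1) adds the kernel integral of t**(9/4)*log(t**(1/4))
on [1, ∞): add ∫ t**2*exp(-t**(1/4)/2)·t^(s-1) dt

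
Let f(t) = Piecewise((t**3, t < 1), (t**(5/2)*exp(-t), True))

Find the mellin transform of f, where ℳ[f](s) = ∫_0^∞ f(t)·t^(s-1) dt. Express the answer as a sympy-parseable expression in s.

((s + 3)*uppergamma(s + 5/2, 1) + 1)/(s + 3)
  Re(s) > -3

the shared t-power comes off first: t on [0, 1); sqrt(t)*exp(-t) on [1, ∞)
the shared t-power comes off first: sqrt(t) on [0, 1); exp(-t) on [1, ∞)
f breaks at 1 into 2 integrals to sum
∫ t**3·t^(s-1) over [0, 1)
for t in [1, ∞): the term is ∫ t**(5/2)*exp(-t)·t^(s-1)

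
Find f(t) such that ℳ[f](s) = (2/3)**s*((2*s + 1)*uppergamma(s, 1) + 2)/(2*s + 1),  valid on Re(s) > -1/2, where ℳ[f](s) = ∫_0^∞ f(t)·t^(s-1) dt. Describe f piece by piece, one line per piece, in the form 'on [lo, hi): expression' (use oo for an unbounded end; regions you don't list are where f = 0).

reversing the common scale on t: sqrt(t) on [0, 1); exp(-t) on [1, ∞)
f breaks at 2/3 into 2 integrals to sum
for t in [0, 2/3): the term is ∫ sqrt(6)*sqrt(t)/2·t^(s-1)
over [2/3, ∞), the kernel integral of exp(-3*t/2) enters the sum

on [0, 2/3): sqrt(6)*sqrt(t)/2
on [2/3, oo): exp(-3*t/2)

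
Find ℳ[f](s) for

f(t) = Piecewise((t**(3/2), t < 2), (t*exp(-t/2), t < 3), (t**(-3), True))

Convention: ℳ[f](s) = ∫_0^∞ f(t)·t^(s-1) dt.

the shared t-power comes off first: sqrt(t) on [0, 2); exp(-t/2) on [2, 3); t**(-4) on [3, ∞)
cuts at 2, 3: linearity sums the 3 kernel integrals
segment 0 to 2 holds t**(3/2); add its integral
segment [2, 3) carries t*exp(-t/2); integrate it
[3, ∞) adds the kernel integral of t**(-3)

(54*2**s*(s - 3)*(2*s + 3)*uppergamma(s + 1, 1) - 54*2**s*(s - 3)*(2*s + 3)*uppergamma(s + 1, 3/2) + 108*2**(s + 1/2)*(s - 3) - 3**s*(2*s + 3))/(27*(s - 3)*(2*s + 3))
  -3/2 < Re(s) < 3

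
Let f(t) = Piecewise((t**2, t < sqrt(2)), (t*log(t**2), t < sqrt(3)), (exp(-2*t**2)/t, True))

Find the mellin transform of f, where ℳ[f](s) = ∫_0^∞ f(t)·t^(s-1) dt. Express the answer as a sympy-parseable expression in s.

6**(1/2 - s/2)*(-12**(s/2 + 1/2)*(s - 1)*(s + 2)*log(2) - 12**(s/2 + 1/2)*(s + 2)*log(4) + 2*12**(s/2 + 1/2)*(s + 2) + 12**(s/2 + 1/2)*sqrt(2)*(4*s + (s - 1)**2) + 18**(s/2 + 1/2)*(s - 1)*(s + 2)*log(3) - 2*18**(s/2 + 1/2)*(s + 2) + 2*18**(s/2 + 1/2)*(s + 2)*log(3) + 3**(s/2 + 1/2)*(s + 2)*(4*s + (s - 1)**2)*uppergamma(s/2 - 1/2, 6))/(6*(s + 2)*(4*s + (s - 1)**2))
  Re(s) > -2

invert the shared t-power to get t**3 on [0, sqrt(2)); t**2*log(t**2) on [sqrt(2), sqrt(3)); exp(-2*t**2) on [sqrt(3), ∞)
undo the power substitution: t**(3/2) on [0, 2); t*log(t) on [2, 3); exp(-2*t) on [3, ∞)
treat the 3 regions marked off by sqrt(2), sqrt(3) separately and sum
segment [0, sqrt(2)) carries t**2; integrate it
segment [sqrt(2), sqrt(3)) carries t*log(t**2); integrate it
between sqrt(3) and ∞ the integrand is exp(-2*t**2)/t·t^(s-1)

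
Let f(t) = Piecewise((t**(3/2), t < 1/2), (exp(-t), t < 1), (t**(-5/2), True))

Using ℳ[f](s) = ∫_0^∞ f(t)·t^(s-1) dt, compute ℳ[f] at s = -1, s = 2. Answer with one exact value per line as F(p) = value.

F(-1) = -expint(2, 1) + 2/7 + 2*expint(2, 1/2) + sqrt(2)
F(2) = -2*exp(-1) + sqrt(2)/56 + 3*exp(-1/2)/2 + 2

summing 3 kernel integrals split by 1/2, 1 yields ℳ[f](s)
between 0 and 1/2 the integrand is t**(3/2)·t^(s-1)
on [1/2, 1): add ∫ exp(-t)·t^(s-1) dt
on [1, ∞): add ∫ t**(-5/2)·t^(s-1) dt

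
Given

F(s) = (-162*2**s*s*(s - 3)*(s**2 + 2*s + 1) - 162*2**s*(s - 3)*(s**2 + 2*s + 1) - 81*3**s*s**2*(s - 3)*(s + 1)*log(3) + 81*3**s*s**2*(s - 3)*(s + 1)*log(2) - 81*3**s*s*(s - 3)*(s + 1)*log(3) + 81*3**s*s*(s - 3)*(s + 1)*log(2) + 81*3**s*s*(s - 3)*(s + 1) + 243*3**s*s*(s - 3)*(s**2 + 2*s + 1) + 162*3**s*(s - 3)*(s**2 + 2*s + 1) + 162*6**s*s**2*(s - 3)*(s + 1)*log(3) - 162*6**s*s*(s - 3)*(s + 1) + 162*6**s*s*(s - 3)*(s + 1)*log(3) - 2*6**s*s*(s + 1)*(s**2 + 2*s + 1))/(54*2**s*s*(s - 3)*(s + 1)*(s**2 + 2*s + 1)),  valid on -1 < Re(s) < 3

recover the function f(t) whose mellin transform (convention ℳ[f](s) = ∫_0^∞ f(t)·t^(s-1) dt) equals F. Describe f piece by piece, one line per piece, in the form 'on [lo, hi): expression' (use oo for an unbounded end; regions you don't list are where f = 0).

breakpoints 1, 3/2, 3: one integral from each of the 4 segments
segment [0, 1) carries t; integrate it
between 1 and 3/2 the integrand is (t + 3)·t^(s-1)
piece [3/2, 3): integrate t*log(t) against the kernel
[3, ∞) adds the kernel integral of t**(-3)

on [0, 1): t
on [1, 3/2): t + 3
on [3/2, 3): t*log(t)
on [3, oo): t**(-3)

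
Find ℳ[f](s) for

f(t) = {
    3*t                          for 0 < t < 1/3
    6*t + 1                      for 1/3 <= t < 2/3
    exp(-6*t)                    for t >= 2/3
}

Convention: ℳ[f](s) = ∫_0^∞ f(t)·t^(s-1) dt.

invert the common scale on t to get t on [0, 1); 2*t + 1 on [1, 2); exp(-2*t) on [2, ∞)
decompose at 1/3, 2/3; ℳ[f](s) sums the 3 pieces' integrals
[0, 1/3) adds the kernel integral of 3*t
∫ (6*t + 1)·t^(s-1) over [1/3, 2/3)
[2/3, ∞) adds the kernel integral of exp(-6*t)

(2**s*s*(s + 1)*uppergamma(s, 4) - 2*4**s*s - 4**s + 5*8**s*s + 8**s)/(12**s*s*(s + 1))
  Re(s) > -1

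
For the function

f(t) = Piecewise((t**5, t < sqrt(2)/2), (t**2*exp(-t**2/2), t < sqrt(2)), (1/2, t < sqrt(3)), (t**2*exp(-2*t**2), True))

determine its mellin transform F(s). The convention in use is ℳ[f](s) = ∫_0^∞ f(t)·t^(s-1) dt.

peel off the power substitution: t**(5/2) on [0, 1/2); t*exp(-t/2) on [1/2, 2); 1/2 on [2, 3); …
reversing the shared t-power: t**(3/2) on [0, 1/2); exp(-t/2) on [1/2, 2); 1/(2*t) on [2, 3); …
split f at sqrt(2)/2, sqrt(2), sqrt(3): ℳ[f](s) collects 4 kernel integrals
segment 0 to sqrt(2)/2 holds t**5; add its integral
on [sqrt(2)/2, sqrt(2)): add ∫ t**2*exp(-t**2/2)·t^(s-1) dt
∫ 1/2·t^(s-1) over [sqrt(2), sqrt(3))
on [sqrt(3), ∞) integrate f = t**2*exp(-2*t**2) against the kernel

(-8*2**s*6**(s/2)*s*(s + 5)*uppergamma(s/2 + 1, 1) - 4*2**s*6**(s/2)*(s + 5) + 8*24**(s/2)*s*(s + 5)*uppergamma(s/2 + 1, 1/4) + 2*6**(s/2)*s*(s + 5)*uppergamma(s/2 + 1, 6) + sqrt(2)*6**(s/2)*s + 4*6**s*(s + 5))/(8*12**(s/2)*s*(s + 5))
  Re(s) > -5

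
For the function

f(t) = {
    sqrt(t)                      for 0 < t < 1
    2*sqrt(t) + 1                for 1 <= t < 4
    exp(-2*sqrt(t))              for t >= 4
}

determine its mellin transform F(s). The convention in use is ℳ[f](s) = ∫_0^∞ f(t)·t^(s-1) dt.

remove the power substitution first: t on [0, 1); 2*t + 1 on [1, 2); exp(-2*t) on [2, ∞)
along the cuts 1, 4, ℳ[f](s) splits into 3 integrals
over [0, 1), the kernel integral of sqrt(t) enters the sum
on [1, 4): add ∫ (2*sqrt(t) + 1)·t^(s-1) dt
on [4, ∞): add ∫ exp(-2*sqrt(t))·t^(s-1) dt

(-16**s + 10*2**(6*s)*s - 4*2**(4*s)*s + 2*2**(2*s)*s*(2*s + 1)*uppergamma(2*s, 4) + 64**s)/(16**s*s*(2*s + 1))
  Re(s) > -1/2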